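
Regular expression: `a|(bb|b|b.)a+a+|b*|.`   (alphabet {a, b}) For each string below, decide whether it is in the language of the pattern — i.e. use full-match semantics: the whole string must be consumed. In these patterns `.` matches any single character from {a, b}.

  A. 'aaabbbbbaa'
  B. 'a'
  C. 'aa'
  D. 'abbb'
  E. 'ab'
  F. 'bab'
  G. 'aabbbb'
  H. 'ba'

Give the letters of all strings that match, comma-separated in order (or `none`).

A → no match
B → match
C → no match
D → no match
E → no match
F → no match
G → no match
H → no match

B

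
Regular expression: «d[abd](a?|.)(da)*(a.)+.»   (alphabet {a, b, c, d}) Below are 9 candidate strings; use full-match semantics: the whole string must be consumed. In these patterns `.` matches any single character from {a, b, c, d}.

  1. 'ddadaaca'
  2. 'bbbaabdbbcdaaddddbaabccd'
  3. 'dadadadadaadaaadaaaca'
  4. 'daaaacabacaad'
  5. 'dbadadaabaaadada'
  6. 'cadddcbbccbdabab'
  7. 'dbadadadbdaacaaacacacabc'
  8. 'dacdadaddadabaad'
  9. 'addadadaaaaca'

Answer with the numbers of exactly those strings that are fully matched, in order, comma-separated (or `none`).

1 → match
2 → no match — must start with 'd'
3 → match
4 → match
5 → match
6 → no match — must start with 'd'
7 → no match
8 → no match
9 → no match — must start with 'd'

1, 3, 4, 5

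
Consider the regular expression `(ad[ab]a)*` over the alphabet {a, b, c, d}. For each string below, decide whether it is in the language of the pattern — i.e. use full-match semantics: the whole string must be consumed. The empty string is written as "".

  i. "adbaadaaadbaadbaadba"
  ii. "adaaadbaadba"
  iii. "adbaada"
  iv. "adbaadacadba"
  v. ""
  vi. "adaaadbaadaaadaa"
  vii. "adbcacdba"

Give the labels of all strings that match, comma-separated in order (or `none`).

i → match
ii → match
iii → no match
iv → no match
v → match
vi → match
vii → no match

i, ii, v, vi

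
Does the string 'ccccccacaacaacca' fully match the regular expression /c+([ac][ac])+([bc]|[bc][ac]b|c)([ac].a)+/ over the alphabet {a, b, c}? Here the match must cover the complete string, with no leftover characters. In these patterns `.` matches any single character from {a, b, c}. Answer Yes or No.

Yes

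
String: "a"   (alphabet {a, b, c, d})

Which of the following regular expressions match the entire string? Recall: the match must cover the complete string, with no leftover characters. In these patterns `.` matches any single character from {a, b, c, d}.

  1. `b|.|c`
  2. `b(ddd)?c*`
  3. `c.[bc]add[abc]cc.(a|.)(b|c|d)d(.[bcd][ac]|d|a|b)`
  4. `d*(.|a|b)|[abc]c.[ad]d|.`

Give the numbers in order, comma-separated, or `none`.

1, 4

1 → match
2 → no match — must start with "b"
3 → no match — must start with "c"
4 → match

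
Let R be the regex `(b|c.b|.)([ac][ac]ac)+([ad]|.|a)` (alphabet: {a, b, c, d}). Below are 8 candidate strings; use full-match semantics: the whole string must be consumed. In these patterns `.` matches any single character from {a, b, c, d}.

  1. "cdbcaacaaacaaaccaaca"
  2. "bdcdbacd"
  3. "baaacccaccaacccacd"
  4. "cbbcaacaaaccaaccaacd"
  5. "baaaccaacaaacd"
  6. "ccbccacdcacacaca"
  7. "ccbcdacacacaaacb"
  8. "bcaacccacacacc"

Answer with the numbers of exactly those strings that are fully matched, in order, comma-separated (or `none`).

1 → match
2 → no match
3 → match
4 → match
5 → match
6 → no match
7 → no match
8 → match

1, 3, 4, 5, 8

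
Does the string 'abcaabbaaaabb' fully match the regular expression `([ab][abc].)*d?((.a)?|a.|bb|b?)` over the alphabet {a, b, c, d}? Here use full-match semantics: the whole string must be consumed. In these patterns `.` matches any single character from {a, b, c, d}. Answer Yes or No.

Yes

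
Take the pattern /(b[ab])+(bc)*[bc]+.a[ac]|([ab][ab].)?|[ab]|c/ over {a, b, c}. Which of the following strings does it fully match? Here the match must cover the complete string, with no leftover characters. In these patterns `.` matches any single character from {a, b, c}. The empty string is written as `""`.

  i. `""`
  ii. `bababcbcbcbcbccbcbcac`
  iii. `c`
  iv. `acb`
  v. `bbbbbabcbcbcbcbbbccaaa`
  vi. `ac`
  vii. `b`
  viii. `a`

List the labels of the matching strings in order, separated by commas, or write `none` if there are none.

i → match
ii → match
iii → match
iv → no match
v → match
vi → no match
vii → match
viii → match

i, ii, iii, v, vii, viii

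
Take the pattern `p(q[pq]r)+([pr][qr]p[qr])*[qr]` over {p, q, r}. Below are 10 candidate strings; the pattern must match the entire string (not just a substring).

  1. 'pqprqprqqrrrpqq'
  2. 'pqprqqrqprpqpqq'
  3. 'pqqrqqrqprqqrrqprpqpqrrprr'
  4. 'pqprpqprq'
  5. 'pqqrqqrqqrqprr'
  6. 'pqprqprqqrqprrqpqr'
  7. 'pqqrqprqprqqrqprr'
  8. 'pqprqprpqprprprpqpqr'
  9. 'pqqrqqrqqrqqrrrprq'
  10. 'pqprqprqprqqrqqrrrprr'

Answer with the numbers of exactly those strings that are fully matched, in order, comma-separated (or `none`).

1, 2, 3, 4, 5, 6, 7, 8, 9, 10

1 → match
2 → match
3 → match
4 → match
5 → match
6 → match
7 → match
8 → match
9 → match
10 → match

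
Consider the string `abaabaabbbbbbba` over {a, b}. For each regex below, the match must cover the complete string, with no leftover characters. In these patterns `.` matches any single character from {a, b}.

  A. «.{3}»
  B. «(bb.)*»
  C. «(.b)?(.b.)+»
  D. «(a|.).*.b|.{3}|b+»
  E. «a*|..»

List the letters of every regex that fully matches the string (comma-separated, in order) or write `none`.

C

A → no match
B → no match
C → match
D → no match
E → no match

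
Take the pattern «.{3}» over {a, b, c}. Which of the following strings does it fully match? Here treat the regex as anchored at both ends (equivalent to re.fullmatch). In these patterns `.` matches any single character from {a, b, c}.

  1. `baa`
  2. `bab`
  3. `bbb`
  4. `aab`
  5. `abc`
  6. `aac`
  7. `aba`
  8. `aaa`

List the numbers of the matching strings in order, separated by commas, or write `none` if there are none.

1, 2, 3, 4, 5, 6, 7, 8

1. `baa` → match
2. `bab` → match
3. `bbb` → match
4. `aab` → match
5. `abc` → match
6. `aac` → match
7. `aba` → match
8. `aaa` → match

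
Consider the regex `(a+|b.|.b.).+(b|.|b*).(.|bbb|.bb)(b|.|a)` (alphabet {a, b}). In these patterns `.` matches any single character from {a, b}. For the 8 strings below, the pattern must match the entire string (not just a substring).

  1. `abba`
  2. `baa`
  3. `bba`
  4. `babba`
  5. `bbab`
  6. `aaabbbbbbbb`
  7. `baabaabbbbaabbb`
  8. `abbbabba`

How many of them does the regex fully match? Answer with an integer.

1 → no match
2 → no match
3 → no match
4 → no match
5 → no match
6 → match
7 → match
8 → match
Total matched: 3

3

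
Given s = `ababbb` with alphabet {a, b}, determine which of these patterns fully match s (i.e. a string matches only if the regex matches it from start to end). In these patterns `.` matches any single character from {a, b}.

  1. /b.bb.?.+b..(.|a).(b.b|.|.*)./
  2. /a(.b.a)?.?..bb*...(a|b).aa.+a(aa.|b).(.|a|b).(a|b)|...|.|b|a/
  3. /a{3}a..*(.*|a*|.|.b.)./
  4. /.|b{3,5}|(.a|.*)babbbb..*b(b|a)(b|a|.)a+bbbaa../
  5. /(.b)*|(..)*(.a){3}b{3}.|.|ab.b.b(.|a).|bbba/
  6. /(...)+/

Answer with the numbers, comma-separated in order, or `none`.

5, 6

1 → no match — must start with `b`
2 → no match
3 → no match
4 → no match
5 → match
6 → match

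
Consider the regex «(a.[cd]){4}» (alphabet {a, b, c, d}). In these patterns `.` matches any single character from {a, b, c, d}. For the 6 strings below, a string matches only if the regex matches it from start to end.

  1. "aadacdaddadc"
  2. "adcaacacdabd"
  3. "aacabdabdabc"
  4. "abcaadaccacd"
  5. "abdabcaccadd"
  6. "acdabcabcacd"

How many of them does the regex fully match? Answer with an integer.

1 → match
2 → match
3 → match
4 → match
5 → match
6 → match
Total matched: 6

6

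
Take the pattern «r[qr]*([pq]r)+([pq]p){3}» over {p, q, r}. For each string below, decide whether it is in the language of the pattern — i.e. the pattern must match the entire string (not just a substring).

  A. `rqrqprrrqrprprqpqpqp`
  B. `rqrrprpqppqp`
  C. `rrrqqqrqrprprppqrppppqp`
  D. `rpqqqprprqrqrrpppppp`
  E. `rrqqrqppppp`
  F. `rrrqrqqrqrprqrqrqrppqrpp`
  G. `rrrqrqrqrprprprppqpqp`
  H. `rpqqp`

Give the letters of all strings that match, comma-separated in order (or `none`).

A → no match
B → no match
C → no match
D → no match
E → match
F → no match
G → match
H → no match

E, G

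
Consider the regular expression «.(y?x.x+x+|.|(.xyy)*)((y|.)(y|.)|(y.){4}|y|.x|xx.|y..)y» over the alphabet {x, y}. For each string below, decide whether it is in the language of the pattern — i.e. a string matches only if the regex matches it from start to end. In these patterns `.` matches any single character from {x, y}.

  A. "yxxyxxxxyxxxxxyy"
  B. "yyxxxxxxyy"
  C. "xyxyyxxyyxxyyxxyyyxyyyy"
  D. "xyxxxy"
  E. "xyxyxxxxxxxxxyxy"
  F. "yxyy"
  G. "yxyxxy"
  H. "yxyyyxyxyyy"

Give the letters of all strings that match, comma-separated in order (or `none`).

A → no match
B → match
C → match
D → match
E → match
F → match
G → match
H → match

B, C, D, E, F, G, H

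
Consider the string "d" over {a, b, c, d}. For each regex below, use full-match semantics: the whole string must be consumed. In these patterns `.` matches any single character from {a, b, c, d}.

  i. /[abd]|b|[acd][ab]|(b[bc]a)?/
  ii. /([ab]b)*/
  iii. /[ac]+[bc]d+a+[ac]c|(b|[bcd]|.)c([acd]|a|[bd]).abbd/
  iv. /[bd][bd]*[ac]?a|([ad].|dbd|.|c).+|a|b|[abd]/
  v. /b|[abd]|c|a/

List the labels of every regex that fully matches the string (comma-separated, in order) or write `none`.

i → match
ii → no match
iii → no match
iv → match
v → match

i, iv, v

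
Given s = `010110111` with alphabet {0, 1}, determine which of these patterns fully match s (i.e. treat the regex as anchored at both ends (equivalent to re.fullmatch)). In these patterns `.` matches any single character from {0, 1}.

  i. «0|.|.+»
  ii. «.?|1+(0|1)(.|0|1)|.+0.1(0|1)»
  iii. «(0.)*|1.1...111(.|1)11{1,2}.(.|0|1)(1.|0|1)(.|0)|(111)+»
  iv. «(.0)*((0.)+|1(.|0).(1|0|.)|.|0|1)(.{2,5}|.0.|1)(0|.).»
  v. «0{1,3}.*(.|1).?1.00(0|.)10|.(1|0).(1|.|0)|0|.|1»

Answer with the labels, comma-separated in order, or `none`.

i, ii, iv

i → match
ii → match
iii → no match
iv → match
v → no match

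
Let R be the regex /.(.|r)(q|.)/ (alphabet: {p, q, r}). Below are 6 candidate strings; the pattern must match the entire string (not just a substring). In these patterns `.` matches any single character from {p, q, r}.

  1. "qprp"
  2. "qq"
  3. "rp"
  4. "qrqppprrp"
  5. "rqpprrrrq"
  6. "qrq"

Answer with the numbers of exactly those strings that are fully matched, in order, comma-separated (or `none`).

6

1 → no match
2 → no match
3 → no match
4 → no match
5 → no match
6 → match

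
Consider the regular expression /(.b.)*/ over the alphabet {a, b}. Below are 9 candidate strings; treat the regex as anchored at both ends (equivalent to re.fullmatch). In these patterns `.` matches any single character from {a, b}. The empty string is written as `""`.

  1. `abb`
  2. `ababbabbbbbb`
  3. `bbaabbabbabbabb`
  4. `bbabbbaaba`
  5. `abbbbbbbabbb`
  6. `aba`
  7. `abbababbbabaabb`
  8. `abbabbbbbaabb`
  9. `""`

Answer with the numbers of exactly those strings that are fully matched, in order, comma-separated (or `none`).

1, 2, 3, 5, 6, 7, 9

1 → match
2 → match
3 → match
4 → no match
5 → match
6 → match
7 → match
8 → no match
9 → match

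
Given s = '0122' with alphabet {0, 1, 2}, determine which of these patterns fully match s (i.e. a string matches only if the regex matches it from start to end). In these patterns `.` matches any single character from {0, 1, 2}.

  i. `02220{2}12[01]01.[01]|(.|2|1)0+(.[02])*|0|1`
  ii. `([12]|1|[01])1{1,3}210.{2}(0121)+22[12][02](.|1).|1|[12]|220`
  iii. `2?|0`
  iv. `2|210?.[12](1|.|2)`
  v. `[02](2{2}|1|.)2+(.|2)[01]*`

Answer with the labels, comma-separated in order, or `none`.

i → no match
ii → no match
iii → no match
iv → no match
v → match

v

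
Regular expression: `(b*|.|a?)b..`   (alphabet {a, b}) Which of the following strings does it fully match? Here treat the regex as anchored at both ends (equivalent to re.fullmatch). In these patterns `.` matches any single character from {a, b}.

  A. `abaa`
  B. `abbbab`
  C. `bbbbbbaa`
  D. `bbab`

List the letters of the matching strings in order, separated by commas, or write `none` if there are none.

A → match
B → no match
C → match
D → match

A, C, D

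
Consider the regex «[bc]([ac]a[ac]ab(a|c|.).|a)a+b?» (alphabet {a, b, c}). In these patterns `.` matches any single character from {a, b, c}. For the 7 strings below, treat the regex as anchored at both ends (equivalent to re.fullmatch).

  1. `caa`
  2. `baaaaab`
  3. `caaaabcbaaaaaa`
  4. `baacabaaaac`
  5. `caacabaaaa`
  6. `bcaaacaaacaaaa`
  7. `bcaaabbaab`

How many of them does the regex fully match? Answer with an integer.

5

1. `caa` → match
2. `baaaaab` → match
3 → match
4. `baacabaaaac` → no match
5. `caacabaaaa` → match
6 → no match
7. `bcaaabbaab` → match
Total matched: 5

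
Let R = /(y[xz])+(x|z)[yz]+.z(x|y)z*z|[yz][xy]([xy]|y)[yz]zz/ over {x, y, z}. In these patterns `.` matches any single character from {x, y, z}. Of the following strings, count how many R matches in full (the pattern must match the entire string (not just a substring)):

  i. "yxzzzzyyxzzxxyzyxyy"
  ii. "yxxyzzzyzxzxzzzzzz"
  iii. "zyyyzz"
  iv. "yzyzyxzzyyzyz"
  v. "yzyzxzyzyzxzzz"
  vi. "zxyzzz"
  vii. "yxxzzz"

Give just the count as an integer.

6

i → no match
ii → match
iii → match
iv → match
v → match
vi → match
vii → match
Total matched: 6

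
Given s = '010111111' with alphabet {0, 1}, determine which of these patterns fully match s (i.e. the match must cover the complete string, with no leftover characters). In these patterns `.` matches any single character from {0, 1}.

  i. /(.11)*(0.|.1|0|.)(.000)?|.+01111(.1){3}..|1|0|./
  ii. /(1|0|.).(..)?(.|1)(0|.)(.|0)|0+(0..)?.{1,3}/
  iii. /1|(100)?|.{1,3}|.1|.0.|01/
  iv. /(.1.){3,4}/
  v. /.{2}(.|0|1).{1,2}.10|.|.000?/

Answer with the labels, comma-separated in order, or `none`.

i → no match
ii → no match
iii → no match
iv → match
v → no match

iv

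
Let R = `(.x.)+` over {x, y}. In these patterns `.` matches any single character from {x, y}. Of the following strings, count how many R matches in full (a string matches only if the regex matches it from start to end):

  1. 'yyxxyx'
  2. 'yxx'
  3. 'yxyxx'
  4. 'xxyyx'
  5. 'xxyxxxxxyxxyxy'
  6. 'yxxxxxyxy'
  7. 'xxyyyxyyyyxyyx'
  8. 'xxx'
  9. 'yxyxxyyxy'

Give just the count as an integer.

4

1 → no match
2 → match
3 → no match
4 → no match
5 → no match
6 → match
7 → no match
8 → match
9 → match
Total matched: 4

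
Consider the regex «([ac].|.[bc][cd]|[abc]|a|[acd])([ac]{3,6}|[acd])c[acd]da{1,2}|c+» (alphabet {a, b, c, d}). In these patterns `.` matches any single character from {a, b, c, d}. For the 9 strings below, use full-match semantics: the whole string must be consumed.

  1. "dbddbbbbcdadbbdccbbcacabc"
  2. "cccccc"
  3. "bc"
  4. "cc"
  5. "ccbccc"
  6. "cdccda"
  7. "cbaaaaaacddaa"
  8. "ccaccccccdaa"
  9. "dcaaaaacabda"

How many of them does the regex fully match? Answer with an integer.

5

1 → no match
2 → match
3 → no match
4 → match
5 → no match
6 → match
7 → match
8 → match
9 → no match
Total matched: 5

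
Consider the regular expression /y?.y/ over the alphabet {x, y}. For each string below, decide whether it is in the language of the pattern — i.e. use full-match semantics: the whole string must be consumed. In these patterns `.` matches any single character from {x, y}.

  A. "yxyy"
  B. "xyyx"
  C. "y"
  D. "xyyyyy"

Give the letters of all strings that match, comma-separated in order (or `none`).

A → no match
B → no match — must end with "y"
C → no match
D → no match

none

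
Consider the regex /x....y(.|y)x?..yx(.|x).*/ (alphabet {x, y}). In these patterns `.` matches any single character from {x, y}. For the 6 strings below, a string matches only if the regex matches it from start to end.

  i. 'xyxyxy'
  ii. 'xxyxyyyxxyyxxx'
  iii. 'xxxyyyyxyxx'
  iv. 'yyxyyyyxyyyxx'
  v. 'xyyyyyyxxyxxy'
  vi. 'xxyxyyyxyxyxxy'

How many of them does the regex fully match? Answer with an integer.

i → no match
ii → match
iii → no match
iv → no match — must start with 'x'
v → match
vi → match
Total matched: 3

3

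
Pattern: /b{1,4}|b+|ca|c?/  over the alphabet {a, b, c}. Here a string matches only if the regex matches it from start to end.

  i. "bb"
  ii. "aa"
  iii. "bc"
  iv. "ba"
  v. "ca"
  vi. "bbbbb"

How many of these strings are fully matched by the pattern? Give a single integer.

i → match
ii → no match
iii → no match
iv → no match
v → match
vi → match
Total matched: 3

3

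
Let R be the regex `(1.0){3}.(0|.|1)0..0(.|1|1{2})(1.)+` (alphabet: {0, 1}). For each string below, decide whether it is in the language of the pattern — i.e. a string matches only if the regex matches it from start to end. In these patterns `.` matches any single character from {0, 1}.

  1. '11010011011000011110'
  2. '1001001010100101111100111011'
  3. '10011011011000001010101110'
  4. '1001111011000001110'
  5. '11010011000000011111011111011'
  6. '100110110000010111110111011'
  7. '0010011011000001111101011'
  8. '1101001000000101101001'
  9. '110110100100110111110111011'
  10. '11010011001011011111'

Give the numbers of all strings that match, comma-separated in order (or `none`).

1 → match
2 → no match
3 → match
4 → no match
5 → match
6 → match
7 → no match — must start with '1'
8 → no match
9 → match
10 → match

1, 3, 5, 6, 9, 10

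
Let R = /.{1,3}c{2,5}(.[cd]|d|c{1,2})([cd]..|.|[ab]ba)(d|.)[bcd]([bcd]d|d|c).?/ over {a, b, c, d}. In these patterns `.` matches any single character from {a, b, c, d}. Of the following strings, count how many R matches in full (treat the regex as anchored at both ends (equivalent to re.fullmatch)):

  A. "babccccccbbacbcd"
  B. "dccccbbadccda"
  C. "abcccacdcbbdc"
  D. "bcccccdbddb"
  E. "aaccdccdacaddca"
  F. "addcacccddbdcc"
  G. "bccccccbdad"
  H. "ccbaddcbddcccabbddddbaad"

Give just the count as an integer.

A → match
B → match
C → match
D → match
E → no match
F → no match
G → no match
H → no match
Total matched: 4

4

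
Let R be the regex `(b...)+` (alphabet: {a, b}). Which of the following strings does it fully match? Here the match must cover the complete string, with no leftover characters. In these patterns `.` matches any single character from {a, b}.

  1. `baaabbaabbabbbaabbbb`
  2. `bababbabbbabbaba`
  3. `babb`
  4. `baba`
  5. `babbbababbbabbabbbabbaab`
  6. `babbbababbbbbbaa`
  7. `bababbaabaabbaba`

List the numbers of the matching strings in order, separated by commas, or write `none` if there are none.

1, 2, 3, 4, 5, 6, 7

1 → match
2 → match
3. `babb` → match
4. `baba` → match
5 → match
6 → match
7 → match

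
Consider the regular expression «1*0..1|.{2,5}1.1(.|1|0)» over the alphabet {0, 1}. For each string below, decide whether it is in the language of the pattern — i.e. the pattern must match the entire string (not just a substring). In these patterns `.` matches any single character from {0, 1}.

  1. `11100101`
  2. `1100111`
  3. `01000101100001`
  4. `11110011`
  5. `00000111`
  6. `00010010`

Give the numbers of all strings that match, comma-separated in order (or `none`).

4

1. `11100101` → no match
2. `1100111` → no match
3 → no match
4. `11110011` → match
5. `00000111` → no match
6. `00010010` → no match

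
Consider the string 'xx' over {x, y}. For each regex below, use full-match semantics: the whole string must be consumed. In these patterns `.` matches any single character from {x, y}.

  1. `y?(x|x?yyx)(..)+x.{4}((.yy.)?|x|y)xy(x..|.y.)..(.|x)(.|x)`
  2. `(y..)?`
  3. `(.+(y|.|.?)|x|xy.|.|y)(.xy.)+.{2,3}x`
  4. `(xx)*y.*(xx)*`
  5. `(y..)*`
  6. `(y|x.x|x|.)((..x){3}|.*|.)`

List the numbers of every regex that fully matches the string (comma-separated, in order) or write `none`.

1 → no match
2 → no match
3 → no match
4 → no match
5 → no match
6 → match

6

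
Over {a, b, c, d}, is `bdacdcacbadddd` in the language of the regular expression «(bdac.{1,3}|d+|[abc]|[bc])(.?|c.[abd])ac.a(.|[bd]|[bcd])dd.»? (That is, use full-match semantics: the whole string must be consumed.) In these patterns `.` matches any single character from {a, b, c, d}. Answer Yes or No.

Yes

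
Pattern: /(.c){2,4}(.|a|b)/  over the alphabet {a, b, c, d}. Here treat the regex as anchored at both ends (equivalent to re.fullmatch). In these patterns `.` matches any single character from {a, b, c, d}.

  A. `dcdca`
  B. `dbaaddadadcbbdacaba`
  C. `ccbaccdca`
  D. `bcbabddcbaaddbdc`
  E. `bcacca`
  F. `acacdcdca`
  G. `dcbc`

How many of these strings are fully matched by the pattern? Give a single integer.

A → match
B → no match
C → no match
D → no match
E → no match
F → match
G → no match
Total matched: 2

2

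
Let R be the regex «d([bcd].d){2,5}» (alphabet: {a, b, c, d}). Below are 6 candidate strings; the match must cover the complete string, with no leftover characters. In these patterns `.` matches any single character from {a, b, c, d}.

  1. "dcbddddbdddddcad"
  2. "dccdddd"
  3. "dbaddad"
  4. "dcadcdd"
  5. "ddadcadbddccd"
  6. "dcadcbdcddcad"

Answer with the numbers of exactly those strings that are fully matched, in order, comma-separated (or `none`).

1 → match
2. "dccdddd" → match
3. "dbaddad" → match
4. "dcadcdd" → match
5 → match
6 → match

1, 2, 3, 4, 5, 6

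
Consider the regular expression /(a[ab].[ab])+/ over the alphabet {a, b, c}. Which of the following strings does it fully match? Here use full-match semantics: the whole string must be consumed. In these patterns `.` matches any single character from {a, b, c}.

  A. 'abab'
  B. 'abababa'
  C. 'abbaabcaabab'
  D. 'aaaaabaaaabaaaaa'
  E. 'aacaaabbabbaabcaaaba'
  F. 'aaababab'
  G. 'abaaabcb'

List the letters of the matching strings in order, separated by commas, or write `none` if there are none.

A, C, D, E, F, G

A → match
B → no match
C → match
D → match
E → match
F → match
G → match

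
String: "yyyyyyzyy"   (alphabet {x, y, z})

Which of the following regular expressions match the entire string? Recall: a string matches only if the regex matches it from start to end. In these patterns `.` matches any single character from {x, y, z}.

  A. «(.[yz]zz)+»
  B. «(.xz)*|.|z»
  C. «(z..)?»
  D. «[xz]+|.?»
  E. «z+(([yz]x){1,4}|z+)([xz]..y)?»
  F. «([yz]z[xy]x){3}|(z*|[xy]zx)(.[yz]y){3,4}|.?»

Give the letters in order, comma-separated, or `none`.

F

A → no match — must end with "zz"
B → no match
C → no match
D → no match
E → no match — must start with "z"
F → match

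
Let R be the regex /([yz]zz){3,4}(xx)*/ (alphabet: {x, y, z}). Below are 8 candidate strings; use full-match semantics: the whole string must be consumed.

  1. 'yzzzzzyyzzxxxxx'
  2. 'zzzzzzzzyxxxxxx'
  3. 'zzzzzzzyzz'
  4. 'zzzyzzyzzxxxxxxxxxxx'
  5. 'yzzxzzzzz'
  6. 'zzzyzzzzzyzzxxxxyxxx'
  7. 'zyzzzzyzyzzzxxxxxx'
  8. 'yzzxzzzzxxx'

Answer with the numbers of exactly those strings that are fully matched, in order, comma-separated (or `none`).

none

1 → no match
2 → no match
3. 'zzzzzzzyzz' → no match
4 → no match
5. 'yzzxzzzzz' → no match
6 → no match
7 → no match
8. 'yzzxzzzzxxx' → no match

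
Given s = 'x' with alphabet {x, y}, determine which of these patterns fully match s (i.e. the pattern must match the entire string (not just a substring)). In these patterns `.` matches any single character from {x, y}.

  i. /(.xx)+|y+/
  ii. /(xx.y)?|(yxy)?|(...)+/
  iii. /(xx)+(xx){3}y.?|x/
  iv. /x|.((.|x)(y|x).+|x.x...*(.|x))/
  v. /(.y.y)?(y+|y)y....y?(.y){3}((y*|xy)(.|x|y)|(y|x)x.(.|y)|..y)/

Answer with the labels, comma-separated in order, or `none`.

i → no match
ii → no match
iii → match
iv → match
v → no match

iii, iv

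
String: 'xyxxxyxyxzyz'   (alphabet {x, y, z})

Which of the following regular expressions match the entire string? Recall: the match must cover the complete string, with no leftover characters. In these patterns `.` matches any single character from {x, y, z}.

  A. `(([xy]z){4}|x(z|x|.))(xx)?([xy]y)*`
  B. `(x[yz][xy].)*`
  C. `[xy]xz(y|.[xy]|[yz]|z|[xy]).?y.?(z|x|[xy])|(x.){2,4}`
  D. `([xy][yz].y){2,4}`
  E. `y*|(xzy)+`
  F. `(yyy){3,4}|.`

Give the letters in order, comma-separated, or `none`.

A → no match
B → match
C → no match
D → no match — must end with 'y'
E → no match
F → no match

B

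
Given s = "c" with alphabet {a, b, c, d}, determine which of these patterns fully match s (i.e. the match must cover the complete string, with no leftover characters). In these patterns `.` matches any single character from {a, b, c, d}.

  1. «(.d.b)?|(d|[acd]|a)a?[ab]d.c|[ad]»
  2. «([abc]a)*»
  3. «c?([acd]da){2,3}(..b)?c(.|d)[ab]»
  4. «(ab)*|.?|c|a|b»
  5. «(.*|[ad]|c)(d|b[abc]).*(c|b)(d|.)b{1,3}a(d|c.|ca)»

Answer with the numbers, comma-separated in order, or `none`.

4

1 → no match
2 → no match
3 → no match
4 → match
5 → no match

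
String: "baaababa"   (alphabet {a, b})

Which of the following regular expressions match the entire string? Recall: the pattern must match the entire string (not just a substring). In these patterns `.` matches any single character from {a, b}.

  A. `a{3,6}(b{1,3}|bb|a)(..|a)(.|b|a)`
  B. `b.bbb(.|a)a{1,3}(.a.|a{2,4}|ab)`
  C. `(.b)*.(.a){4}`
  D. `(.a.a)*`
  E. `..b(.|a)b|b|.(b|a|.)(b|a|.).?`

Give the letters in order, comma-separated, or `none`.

A → no match — must start with "a"
B → no match
C → no match
D → match
E → no match

D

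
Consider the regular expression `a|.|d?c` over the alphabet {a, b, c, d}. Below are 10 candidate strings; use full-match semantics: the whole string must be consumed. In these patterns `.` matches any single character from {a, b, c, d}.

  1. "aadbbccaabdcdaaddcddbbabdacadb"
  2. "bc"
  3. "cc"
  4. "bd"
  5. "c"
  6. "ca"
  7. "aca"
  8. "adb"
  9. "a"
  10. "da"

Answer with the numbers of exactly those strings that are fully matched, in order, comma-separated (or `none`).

5, 9

1 → no match
2 → no match
3 → no match
4 → no match
5 → match
6 → no match
7 → no match
8 → no match
9 → match
10 → no match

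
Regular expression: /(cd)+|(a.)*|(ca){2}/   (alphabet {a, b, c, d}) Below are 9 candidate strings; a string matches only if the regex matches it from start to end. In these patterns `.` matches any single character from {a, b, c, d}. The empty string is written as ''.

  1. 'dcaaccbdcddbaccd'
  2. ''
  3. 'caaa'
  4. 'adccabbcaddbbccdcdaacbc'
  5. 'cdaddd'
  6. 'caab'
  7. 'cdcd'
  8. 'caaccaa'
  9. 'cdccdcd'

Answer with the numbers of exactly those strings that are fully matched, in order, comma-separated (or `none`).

2, 7

1 → no match
2 → match
3 → no match
4 → no match
5 → no match
6 → no match
7 → match
8 → no match
9 → no match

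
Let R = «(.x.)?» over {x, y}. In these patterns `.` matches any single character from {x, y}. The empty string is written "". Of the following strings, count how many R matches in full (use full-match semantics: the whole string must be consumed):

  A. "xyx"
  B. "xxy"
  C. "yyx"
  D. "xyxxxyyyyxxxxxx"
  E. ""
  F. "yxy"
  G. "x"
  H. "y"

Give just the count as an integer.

A → no match
B → match
C → no match
D → no match
E → match
F → match
G → no match
H → no match
Total matched: 3

3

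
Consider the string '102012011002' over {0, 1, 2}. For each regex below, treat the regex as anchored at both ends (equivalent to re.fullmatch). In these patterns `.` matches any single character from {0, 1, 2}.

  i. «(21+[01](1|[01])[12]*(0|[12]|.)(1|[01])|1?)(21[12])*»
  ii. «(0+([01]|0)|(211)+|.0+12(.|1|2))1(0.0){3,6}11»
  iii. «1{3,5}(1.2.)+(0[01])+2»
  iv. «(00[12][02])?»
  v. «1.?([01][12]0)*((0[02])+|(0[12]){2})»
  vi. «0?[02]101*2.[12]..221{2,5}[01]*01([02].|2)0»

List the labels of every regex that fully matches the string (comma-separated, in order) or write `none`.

i → no match
ii → no match — must end with '011'
iii → no match
iv → no match
v → match
vi → no match — must end with '0'

v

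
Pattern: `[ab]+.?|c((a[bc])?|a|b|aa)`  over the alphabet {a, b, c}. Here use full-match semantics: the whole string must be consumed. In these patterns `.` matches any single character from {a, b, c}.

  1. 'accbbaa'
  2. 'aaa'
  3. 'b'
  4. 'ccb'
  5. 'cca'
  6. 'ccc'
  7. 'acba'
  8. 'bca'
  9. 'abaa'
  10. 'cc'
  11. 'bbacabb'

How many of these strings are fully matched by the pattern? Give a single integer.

3

1 → no match
2 → match
3 → match
4 → no match
5 → no match
6 → no match
7 → no match
8 → no match
9 → match
10 → no match
11 → no match
Total matched: 3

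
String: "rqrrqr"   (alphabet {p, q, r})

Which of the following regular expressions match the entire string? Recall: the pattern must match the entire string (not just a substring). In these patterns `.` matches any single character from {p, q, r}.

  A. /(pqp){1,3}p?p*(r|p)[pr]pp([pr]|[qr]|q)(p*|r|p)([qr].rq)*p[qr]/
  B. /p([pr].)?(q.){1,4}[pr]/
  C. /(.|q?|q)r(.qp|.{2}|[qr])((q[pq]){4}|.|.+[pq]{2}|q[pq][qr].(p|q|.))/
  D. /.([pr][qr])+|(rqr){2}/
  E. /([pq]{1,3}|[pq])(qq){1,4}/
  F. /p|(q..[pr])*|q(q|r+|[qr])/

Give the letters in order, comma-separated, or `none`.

D

A → no match — must start with "pqp"
B → no match — must start with "p"
C → no match
D → match
E → no match — must end with "qq"
F → no match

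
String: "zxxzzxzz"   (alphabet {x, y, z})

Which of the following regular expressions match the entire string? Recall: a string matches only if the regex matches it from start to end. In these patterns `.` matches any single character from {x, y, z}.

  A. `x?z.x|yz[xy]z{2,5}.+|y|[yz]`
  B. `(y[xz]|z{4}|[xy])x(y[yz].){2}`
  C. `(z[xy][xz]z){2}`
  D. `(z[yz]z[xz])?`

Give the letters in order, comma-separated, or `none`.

A → no match
B → no match
C → match
D → no match

C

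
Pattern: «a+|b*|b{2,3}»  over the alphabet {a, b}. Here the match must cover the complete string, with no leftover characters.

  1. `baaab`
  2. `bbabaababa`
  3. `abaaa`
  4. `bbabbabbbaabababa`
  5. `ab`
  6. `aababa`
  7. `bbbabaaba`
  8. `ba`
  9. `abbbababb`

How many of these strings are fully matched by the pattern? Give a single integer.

0

1. `baaab` → no match
2. `bbabaababa` → no match
3. `abaaa` → no match
4 → no match
5. `ab` → no match
6. `aababa` → no match
7. `bbbabaaba` → no match
8. `ba` → no match
9. `abbbababb` → no match
Total matched: 0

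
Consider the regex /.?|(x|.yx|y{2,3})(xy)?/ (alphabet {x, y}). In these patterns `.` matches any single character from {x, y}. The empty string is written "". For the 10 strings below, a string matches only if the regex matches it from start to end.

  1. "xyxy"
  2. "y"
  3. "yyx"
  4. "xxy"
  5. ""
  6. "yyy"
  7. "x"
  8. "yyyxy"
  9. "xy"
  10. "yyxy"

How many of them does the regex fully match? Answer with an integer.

8

1 → no match
2 → match
3 → match
4 → match
5 → match
6 → match
7 → match
8 → match
9 → no match
10 → match
Total matched: 8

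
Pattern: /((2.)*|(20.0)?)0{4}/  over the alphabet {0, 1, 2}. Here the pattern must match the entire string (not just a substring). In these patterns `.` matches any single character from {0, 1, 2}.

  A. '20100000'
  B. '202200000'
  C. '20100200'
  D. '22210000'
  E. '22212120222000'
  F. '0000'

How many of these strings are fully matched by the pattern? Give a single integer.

3

A → match
B → no match
C → no match
D → match
E → no match
F → match
Total matched: 3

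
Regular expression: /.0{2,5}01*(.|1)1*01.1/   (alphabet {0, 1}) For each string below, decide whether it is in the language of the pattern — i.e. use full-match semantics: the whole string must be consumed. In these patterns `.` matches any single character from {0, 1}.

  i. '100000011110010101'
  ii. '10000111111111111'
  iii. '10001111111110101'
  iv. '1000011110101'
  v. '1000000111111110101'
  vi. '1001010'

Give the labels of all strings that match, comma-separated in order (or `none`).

i → no match
ii → no match
iii → match
iv → match
v → match
vi. '1001010' → no match — must end with '1'

iii, iv, v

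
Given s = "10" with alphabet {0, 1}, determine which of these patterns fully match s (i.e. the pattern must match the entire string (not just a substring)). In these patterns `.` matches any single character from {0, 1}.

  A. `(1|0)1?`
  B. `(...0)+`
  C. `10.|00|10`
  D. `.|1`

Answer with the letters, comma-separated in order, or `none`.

C

A → no match
B → no match
C → match
D → no match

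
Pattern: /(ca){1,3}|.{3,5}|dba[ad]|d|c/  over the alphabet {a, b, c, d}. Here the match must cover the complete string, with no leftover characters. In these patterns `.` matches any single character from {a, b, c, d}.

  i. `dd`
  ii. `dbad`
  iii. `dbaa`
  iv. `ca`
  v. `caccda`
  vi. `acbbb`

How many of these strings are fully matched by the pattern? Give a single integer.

4

i. `dd` → no match
ii. `dbad` → match
iii. `dbaa` → match
iv. `ca` → match
v. `caccda` → no match
vi. `acbbb` → match
Total matched: 4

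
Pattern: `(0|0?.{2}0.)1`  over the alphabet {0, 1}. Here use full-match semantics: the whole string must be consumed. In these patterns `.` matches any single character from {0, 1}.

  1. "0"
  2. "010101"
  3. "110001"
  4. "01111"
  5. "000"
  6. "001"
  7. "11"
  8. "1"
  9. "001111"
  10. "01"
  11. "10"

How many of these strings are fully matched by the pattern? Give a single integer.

1 → no match — must end with "1"
2 → no match
3 → no match
4 → no match
5 → no match — must end with "1"
6 → no match
7 → no match
8 → no match
9 → no match
10 → match
11 → no match — must end with "1"
Total matched: 1

1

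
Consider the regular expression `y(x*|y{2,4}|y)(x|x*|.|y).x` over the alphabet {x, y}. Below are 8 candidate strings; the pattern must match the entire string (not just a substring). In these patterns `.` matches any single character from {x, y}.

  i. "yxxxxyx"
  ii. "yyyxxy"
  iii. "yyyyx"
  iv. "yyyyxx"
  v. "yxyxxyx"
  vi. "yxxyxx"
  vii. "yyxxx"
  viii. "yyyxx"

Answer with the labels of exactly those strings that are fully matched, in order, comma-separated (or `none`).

i → match
ii → no match — must end with "x"
iii → match
iv → match
v → no match
vi → match
vii → match
viii → match

i, iii, iv, vi, vii, viii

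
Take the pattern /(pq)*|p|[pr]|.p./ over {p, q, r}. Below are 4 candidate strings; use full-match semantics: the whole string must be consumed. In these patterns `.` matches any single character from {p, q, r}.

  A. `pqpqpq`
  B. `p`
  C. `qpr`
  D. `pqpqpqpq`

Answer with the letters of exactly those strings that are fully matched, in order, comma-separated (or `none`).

A, B, C, D

A → match
B → match
C → match
D → match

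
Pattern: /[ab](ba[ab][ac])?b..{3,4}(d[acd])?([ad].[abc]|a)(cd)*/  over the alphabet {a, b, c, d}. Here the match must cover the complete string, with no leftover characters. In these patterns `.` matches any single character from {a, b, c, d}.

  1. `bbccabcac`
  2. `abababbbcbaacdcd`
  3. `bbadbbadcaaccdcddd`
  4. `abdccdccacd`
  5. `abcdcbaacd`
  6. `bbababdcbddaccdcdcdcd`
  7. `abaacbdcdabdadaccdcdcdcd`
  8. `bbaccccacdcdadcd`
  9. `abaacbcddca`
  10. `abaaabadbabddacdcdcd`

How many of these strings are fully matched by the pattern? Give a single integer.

1 → no match
2 → match
3 → no match
4 → no match
5 → match
6 → match
7 → match
8 → no match
9 → match
10 → match
Total matched: 6

6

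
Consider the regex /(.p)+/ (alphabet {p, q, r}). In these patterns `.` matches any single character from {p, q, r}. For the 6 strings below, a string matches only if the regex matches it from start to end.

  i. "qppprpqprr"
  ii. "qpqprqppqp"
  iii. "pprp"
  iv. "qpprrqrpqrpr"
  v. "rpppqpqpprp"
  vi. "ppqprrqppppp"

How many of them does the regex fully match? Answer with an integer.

i → no match — must end with "p"
ii → no match
iii → match
iv → no match — must end with "p"
v → no match
vi → no match
Total matched: 1

1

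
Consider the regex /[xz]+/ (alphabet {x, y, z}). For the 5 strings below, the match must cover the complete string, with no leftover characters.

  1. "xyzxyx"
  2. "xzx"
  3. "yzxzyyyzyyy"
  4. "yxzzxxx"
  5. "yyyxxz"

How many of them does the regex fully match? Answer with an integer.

1

1. "xyzxyx" → no match
2. "xzx" → match
3. "yzxzyyyzyyy" → no match
4. "yxzzxxx" → no match
5. "yyyxxz" → no match
Total matched: 1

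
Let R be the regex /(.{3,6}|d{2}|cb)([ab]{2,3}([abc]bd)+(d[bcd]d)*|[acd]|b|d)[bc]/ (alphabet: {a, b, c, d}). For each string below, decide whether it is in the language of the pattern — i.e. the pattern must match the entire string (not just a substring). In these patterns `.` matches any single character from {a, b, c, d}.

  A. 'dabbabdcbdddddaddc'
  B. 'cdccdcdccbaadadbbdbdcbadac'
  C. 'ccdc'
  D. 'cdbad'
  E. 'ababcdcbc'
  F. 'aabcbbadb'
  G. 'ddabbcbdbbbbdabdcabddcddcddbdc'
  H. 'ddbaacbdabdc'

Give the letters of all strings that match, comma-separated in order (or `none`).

H

A → no match
B → no match
C → no match
D → no match
E → no match
F → no match
G → no match
H → match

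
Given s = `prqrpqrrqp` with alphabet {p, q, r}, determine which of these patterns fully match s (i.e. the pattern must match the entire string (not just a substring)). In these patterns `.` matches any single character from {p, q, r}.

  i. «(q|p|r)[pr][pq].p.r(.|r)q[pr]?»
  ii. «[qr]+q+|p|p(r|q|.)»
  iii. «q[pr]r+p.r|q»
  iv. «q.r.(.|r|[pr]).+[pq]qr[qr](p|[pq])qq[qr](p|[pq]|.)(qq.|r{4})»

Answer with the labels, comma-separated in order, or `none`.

i

i → match
ii → no match
iii → no match — must start with `q`
iv → no match — must start with `q`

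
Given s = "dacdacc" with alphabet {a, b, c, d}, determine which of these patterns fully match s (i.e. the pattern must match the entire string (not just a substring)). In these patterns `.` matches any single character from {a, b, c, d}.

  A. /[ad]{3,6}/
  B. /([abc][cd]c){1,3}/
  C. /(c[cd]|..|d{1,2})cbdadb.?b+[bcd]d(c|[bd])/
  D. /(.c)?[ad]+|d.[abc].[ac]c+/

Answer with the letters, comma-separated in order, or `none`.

A → no match
B → no match
C → no match
D → match

D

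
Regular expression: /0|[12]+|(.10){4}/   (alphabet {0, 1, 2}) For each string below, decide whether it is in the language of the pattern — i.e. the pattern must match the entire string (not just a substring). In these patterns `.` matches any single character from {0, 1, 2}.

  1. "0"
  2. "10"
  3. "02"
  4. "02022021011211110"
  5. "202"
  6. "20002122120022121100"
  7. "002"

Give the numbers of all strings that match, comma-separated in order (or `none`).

1 → match
2 → no match
3 → no match
4 → no match
5 → no match
6 → no match
7 → no match

1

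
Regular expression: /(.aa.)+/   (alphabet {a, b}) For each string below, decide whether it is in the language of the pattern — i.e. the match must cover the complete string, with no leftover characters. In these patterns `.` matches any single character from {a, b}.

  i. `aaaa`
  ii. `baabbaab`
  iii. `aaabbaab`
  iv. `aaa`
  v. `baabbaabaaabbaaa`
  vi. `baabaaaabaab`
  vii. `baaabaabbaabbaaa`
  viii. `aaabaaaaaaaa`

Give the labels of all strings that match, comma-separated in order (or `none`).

i → match
ii → match
iii → match
iv → no match
v → match
vi → match
vii → match
viii → match

i, ii, iii, v, vi, vii, viii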